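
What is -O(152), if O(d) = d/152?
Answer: -1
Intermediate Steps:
O(d) = d/152
-O(152) = -152/152 = -1*1 = -1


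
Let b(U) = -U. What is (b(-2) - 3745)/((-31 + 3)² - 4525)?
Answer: 3743/3741 ≈ 1.0005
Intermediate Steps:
(b(-2) - 3745)/((-31 + 3)² - 4525) = (-1*(-2) - 3745)/((-31 + 3)² - 4525) = (2 - 3745)/((-28)² - 4525) = -3743/(784 - 4525) = -3743/(-3741) = -3743*(-1/3741) = 3743/3741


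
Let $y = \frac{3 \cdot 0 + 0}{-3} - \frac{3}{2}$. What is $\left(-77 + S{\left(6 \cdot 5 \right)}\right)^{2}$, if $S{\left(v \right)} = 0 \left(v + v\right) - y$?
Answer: $\frac{22801}{4} \approx 5700.3$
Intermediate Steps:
$y = - \frac{3}{2}$ ($y = \left(0 + 0\right) \left(- \frac{1}{3}\right) - \frac{3}{2} = 0 \left(- \frac{1}{3}\right) - \frac{3}{2} = 0 - \frac{3}{2} = - \frac{3}{2} \approx -1.5$)
$S{\left(v \right)} = \frac{3}{2}$ ($S{\left(v \right)} = 0 \left(v + v\right) - - \frac{3}{2} = 0 \cdot 2 v + \frac{3}{2} = 0 + \frac{3}{2} = \frac{3}{2}$)
$\left(-77 + S{\left(6 \cdot 5 \right)}\right)^{2} = \left(-77 + \frac{3}{2}\right)^{2} = \left(- \frac{151}{2}\right)^{2} = \frac{22801}{4}$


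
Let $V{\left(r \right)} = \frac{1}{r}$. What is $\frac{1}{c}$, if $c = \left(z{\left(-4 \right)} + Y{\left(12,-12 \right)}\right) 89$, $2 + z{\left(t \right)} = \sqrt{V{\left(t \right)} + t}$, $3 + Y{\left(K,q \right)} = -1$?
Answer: $- \frac{24}{14329} - \frac{2 i \sqrt{17}}{14329} \approx -0.0016749 - 0.00057549 i$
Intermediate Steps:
$Y{\left(K,q \right)} = -4$ ($Y{\left(K,q \right)} = -3 - 1 = -4$)
$z{\left(t \right)} = -2 + \sqrt{t + \frac{1}{t}}$ ($z{\left(t \right)} = -2 + \sqrt{\frac{1}{t} + t} = -2 + \sqrt{t + \frac{1}{t}}$)
$c = -534 + \frac{89 i \sqrt{17}}{2}$ ($c = \left(\left(-2 + \sqrt{-4 + \frac{1}{-4}}\right) - 4\right) 89 = \left(\left(-2 + \sqrt{-4 - \frac{1}{4}}\right) - 4\right) 89 = \left(\left(-2 + \sqrt{- \frac{17}{4}}\right) - 4\right) 89 = \left(\left(-2 + \frac{i \sqrt{17}}{2}\right) - 4\right) 89 = \left(-6 + \frac{i \sqrt{17}}{2}\right) 89 = -534 + \frac{89 i \sqrt{17}}{2} \approx -534.0 + 183.48 i$)
$\frac{1}{c} = \frac{1}{-534 + \frac{89 i \sqrt{17}}{2}}$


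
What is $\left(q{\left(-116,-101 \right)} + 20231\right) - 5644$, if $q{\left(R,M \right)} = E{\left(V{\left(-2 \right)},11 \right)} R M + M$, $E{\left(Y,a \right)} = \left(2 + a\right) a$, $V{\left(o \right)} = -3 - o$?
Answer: $1689874$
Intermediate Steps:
$E{\left(Y,a \right)} = a \left(2 + a\right)$
$q{\left(R,M \right)} = M + 143 M R$ ($q{\left(R,M \right)} = 11 \left(2 + 11\right) R M + M = 11 \cdot 13 R M + M = 143 R M + M = 143 M R + M = M + 143 M R$)
$\left(q{\left(-116,-101 \right)} + 20231\right) - 5644 = \left(- 101 \left(1 + 143 \left(-116\right)\right) + 20231\right) - 5644 = \left(- 101 \left(1 - 16588\right) + 20231\right) - 5644 = \left(\left(-101\right) \left(-16587\right) + 20231\right) - 5644 = \left(1675287 + 20231\right) - 5644 = 1695518 - 5644 = 1689874$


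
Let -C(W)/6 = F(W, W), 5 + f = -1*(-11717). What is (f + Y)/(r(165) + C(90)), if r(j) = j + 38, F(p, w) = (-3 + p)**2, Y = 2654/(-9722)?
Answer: -56930705/219770671 ≈ -0.25905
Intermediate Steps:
f = 11712 (f = -5 - 1*(-11717) = -5 + 11717 = 11712)
Y = -1327/4861 (Y = 2654*(-1/9722) = -1327/4861 ≈ -0.27299)
r(j) = 38 + j
C(W) = -6*(-3 + W)**2
(f + Y)/(r(165) + C(90)) = (11712 - 1327/4861)/((38 + 165) - 6*(-3 + 90)**2) = 56930705/(4861*(203 - 6*87**2)) = 56930705/(4861*(203 - 6*7569)) = 56930705/(4861*(203 - 45414)) = (56930705/4861)/(-45211) = (56930705/4861)*(-1/45211) = -56930705/219770671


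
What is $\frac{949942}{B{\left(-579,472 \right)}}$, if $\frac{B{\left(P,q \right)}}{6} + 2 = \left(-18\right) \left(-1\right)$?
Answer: $\frac{474971}{48} \approx 9895.2$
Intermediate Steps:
$B{\left(P,q \right)} = 96$ ($B{\left(P,q \right)} = -12 + 6 \left(\left(-18\right) \left(-1\right)\right) = -12 + 6 \cdot 18 = -12 + 108 = 96$)
$\frac{949942}{B{\left(-579,472 \right)}} = \frac{949942}{96} = 949942 \cdot \frac{1}{96} = \frac{474971}{48}$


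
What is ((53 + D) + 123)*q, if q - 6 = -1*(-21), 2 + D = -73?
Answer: 2727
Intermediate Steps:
D = -75 (D = -2 - 73 = -75)
q = 27 (q = 6 - 1*(-21) = 6 + 21 = 27)
((53 + D) + 123)*q = ((53 - 75) + 123)*27 = (-22 + 123)*27 = 101*27 = 2727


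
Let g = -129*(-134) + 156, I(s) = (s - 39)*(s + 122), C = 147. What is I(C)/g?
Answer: 538/323 ≈ 1.6656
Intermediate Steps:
I(s) = (-39 + s)*(122 + s)
g = 17442 (g = 17286 + 156 = 17442)
I(C)/g = (-4758 + 147² + 83*147)/17442 = (-4758 + 21609 + 12201)*(1/17442) = 29052*(1/17442) = 538/323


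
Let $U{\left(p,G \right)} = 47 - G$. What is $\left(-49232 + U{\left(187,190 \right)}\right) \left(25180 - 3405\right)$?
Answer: $-1075140625$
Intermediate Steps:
$\left(-49232 + U{\left(187,190 \right)}\right) \left(25180 - 3405\right) = \left(-49232 + \left(47 - 190\right)\right) \left(25180 - 3405\right) = \left(-49232 + \left(47 - 190\right)\right) 21775 = \left(-49232 - 143\right) 21775 = \left(-49375\right) 21775 = -1075140625$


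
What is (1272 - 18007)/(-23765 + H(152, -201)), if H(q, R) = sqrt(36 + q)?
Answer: 397707275/564775037 + 33470*sqrt(47)/564775037 ≈ 0.70459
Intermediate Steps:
(1272 - 18007)/(-23765 + H(152, -201)) = (1272 - 18007)/(-23765 + sqrt(36 + 152)) = -16735/(-23765 + sqrt(188)) = -16735/(-23765 + 2*sqrt(47))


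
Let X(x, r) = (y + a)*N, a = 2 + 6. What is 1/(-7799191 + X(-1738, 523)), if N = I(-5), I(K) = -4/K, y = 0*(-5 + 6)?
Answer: -5/38995923 ≈ -1.2822e-7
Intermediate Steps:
y = 0 (y = 0*1 = 0)
N = 4/5 (N = -4/(-5) = -4*(-1/5) = 4/5 ≈ 0.80000)
a = 8
X(x, r) = 32/5 (X(x, r) = (0 + 8)*(4/5) = 8*(4/5) = 32/5)
1/(-7799191 + X(-1738, 523)) = 1/(-7799191 + 32/5) = 1/(-38995923/5) = -5/38995923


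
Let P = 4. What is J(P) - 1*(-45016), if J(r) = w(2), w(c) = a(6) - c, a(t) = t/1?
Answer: 45020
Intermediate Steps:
a(t) = t (a(t) = t*1 = t)
w(c) = 6 - c
J(r) = 4 (J(r) = 6 - 1*2 = 6 - 2 = 4)
J(P) - 1*(-45016) = 4 - 1*(-45016) = 4 + 45016 = 45020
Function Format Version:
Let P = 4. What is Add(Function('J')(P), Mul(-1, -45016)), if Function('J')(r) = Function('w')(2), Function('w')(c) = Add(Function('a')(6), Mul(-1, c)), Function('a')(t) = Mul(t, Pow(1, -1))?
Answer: 45020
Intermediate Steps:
Function('a')(t) = t (Function('a')(t) = Mul(t, 1) = t)
Function('w')(c) = Add(6, Mul(-1, c))
Function('J')(r) = 4 (Function('J')(r) = Add(6, Mul(-1, 2)) = Add(6, -2) = 4)
Add(Function('J')(P), Mul(-1, -45016)) = Add(4, Mul(-1, -45016)) = Add(4, 45016) = 45020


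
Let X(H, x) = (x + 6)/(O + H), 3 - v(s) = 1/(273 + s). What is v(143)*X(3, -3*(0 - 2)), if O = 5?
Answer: 3741/832 ≈ 4.4964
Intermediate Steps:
v(s) = 3 - 1/(273 + s)
X(H, x) = (6 + x)/(5 + H) (X(H, x) = (x + 6)/(5 + H) = (6 + x)/(5 + H))
v(143)*X(3, -3*(0 - 2)) = ((818 + 3*143)/(273 + 143))*((6 - 3*(0 - 2))/(5 + 3)) = ((818 + 429)/416)*((6 - 3*(-2))/8) = ((1/416)*1247)*((6 + 6)/8) = 1247*((1/8)*12)/416 = (1247/416)*(3/2) = 3741/832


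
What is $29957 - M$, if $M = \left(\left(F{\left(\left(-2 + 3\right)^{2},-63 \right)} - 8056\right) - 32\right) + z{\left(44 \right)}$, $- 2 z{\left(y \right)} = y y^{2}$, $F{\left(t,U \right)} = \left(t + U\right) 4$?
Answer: $80885$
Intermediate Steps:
$F{\left(t,U \right)} = 4 U + 4 t$ ($F{\left(t,U \right)} = \left(U + t\right) 4 = 4 U + 4 t$)
$z{\left(y \right)} = - \frac{y^{3}}{2}$ ($z{\left(y \right)} = - \frac{y y^{2}}{2} = - \frac{y^{3}}{2}$)
$M = -50928$ ($M = \left(\left(\left(4 \left(-63\right) + 4 \left(-2 + 3\right)^{2}\right) - 8056\right) - 32\right) - \frac{44^{3}}{2} = \left(\left(\left(-252 + 4 \cdot 1^{2}\right) - 8056\right) - 32\right) - 42592 = \left(\left(\left(-252 + 4 \cdot 1\right) - 8056\right) - 32\right) - 42592 = \left(\left(\left(-252 + 4\right) - 8056\right) - 32\right) - 42592 = \left(\left(-248 - 8056\right) - 32\right) - 42592 = \left(-8304 - 32\right) - 42592 = -8336 - 42592 = -50928$)
$29957 - M = 29957 - -50928 = 29957 + 50928 = 80885$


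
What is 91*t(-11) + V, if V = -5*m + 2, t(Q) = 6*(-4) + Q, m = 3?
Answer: -3198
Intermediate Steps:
t(Q) = -24 + Q
V = -13 (V = -5*3 + 2 = -15 + 2 = -13)
91*t(-11) + V = 91*(-24 - 11) - 13 = 91*(-35) - 13 = -3185 - 13 = -3198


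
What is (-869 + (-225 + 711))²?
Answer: 146689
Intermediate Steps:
(-869 + (-225 + 711))² = (-869 + 486)² = (-383)² = 146689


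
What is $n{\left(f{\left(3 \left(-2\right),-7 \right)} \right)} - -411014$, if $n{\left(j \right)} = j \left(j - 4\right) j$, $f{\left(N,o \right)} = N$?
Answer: $410654$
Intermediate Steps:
$n{\left(j \right)} = j^{2} \left(-4 + j\right)$ ($n{\left(j \right)} = j \left(j - 4\right) j = j \left(-4 + j\right) j = j^{2} \left(-4 + j\right)$)
$n{\left(f{\left(3 \left(-2\right),-7 \right)} \right)} - -411014 = \left(3 \left(-2\right)\right)^{2} \left(-4 + 3 \left(-2\right)\right) - -411014 = \left(-6\right)^{2} \left(-4 - 6\right) + 411014 = 36 \left(-10\right) + 411014 = -360 + 411014 = 410654$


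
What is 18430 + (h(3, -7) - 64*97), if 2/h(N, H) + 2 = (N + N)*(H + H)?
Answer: 525545/43 ≈ 12222.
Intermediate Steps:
h(N, H) = 2/(-2 + 4*H*N) (h(N, H) = 2/(-2 + (N + N)*(H + H)) = 2/(-2 + (2*N)*(2*H)) = 2/(-2 + 4*H*N))
18430 + (h(3, -7) - 64*97) = 18430 + (1/(-1 + 2*(-7)*3) - 64*97) = 18430 + (1/(-1 - 42) - 6208) = 18430 + (1/(-43) - 6208) = 18430 + (-1/43 - 6208) = 18430 - 266945/43 = 525545/43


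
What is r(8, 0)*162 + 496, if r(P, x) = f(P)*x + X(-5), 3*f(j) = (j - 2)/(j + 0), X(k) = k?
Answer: -314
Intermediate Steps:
f(j) = (-2 + j)/(3*j) (f(j) = ((j - 2)/(j + 0))/3 = ((-2 + j)/j)/3 = (-2 + j)/(3*j))
r(P, x) = -5 + x*(-2 + P)/(3*P) (r(P, x) = ((-2 + P)/(3*P))*x - 5 = x*(-2 + P)/(3*P) - 5 = -5 + x*(-2 + P)/(3*P))
r(8, 0)*162 + 496 = ((1/3)*(-15*8 + 0*(-2 + 8))/8)*162 + 496 = ((1/3)*(1/8)*(-120 + 0*6))*162 + 496 = ((1/3)*(1/8)*(-120 + 0))*162 + 496 = ((1/3)*(1/8)*(-120))*162 + 496 = -5*162 + 496 = -810 + 496 = -314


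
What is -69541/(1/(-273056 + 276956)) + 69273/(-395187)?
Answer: -35726208940191/131729 ≈ -2.7121e+8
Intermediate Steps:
-69541/(1/(-273056 + 276956)) + 69273/(-395187) = -69541/(1/3900) + 69273*(-1/395187) = -69541/1/3900 - 23091/131729 = -69541*3900 - 23091/131729 = -271209900 - 23091/131729 = -35726208940191/131729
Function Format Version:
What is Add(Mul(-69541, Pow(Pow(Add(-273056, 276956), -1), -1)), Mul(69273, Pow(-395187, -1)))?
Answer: Rational(-35726208940191, 131729) ≈ -2.7121e+8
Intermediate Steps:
Add(Mul(-69541, Pow(Pow(Add(-273056, 276956), -1), -1)), Mul(69273, Pow(-395187, -1))) = Add(Mul(-69541, Pow(Pow(3900, -1), -1)), Mul(69273, Rational(-1, 395187))) = Add(Mul(-69541, Pow(Rational(1, 3900), -1)), Rational(-23091, 131729)) = Add(Mul(-69541, 3900), Rational(-23091, 131729)) = Add(-271209900, Rational(-23091, 131729)) = Rational(-35726208940191, 131729)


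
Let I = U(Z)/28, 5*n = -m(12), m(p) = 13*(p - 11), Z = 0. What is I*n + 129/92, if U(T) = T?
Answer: 129/92 ≈ 1.4022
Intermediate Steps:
m(p) = -143 + 13*p (m(p) = 13*(-11 + p) = -143 + 13*p)
n = -13/5 (n = (-(-143 + 13*12))/5 = (-(-143 + 156))/5 = (-1*13)/5 = (⅕)*(-13) = -13/5 ≈ -2.6000)
I = 0 (I = 0/28 = 0*(1/28) = 0)
I*n + 129/92 = 0*(-13/5) + 129/92 = 0 + 129*(1/92) = 0 + 129/92 = 129/92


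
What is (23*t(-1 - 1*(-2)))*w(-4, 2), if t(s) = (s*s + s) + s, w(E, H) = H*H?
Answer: 276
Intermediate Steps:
w(E, H) = H²
t(s) = s² + 2*s (t(s) = (s² + s) + s = (s + s²) + s = s² + 2*s)
(23*t(-1 - 1*(-2)))*w(-4, 2) = (23*((-1 - 1*(-2))*(2 + (-1 - 1*(-2)))))*2² = (23*((-1 + 2)*(2 + (-1 + 2))))*4 = (23*(1*(2 + 1)))*4 = (23*(1*3))*4 = (23*3)*4 = 69*4 = 276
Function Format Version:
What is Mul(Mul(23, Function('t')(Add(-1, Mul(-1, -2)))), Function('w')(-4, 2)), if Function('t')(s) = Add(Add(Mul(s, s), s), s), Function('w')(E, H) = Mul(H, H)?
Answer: 276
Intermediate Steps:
Function('w')(E, H) = Pow(H, 2)
Function('t')(s) = Add(Pow(s, 2), Mul(2, s)) (Function('t')(s) = Add(Add(Pow(s, 2), s), s) = Add(Add(s, Pow(s, 2)), s) = Add(Pow(s, 2), Mul(2, s)))
Mul(Mul(23, Function('t')(Add(-1, Mul(-1, -2)))), Function('w')(-4, 2)) = Mul(Mul(23, Mul(Add(-1, Mul(-1, -2)), Add(2, Add(-1, Mul(-1, -2))))), Pow(2, 2)) = Mul(Mul(23, Mul(Add(-1, 2), Add(2, Add(-1, 2)))), 4) = Mul(Mul(23, Mul(1, Add(2, 1))), 4) = Mul(Mul(23, Mul(1, 3)), 4) = Mul(Mul(23, 3), 4) = Mul(69, 4) = 276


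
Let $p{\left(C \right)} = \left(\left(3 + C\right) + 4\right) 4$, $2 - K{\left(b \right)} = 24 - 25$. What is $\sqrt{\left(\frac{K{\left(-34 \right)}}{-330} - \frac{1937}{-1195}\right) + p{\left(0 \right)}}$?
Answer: $\frac{\sqrt{818665342}}{5258} \approx 5.4417$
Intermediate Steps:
$K{\left(b \right)} = 3$ ($K{\left(b \right)} = 2 - \left(24 - 25\right) = 2 - -1 = 2 + 1 = 3$)
$p{\left(C \right)} = 28 + 4 C$ ($p{\left(C \right)} = \left(7 + C\right) 4 = 28 + 4 C$)
$\sqrt{\left(\frac{K{\left(-34 \right)}}{-330} - \frac{1937}{-1195}\right) + p{\left(0 \right)}} = \sqrt{\left(\frac{3}{-330} - \frac{1937}{-1195}\right) + \left(28 + 4 \cdot 0\right)} = \sqrt{\left(3 \left(- \frac{1}{330}\right) - - \frac{1937}{1195}\right) + \left(28 + 0\right)} = \sqrt{\left(- \frac{1}{110} + \frac{1937}{1195}\right) + 28} = \sqrt{\frac{8475}{5258} + 28} = \sqrt{\frac{155699}{5258}} = \frac{\sqrt{818665342}}{5258}$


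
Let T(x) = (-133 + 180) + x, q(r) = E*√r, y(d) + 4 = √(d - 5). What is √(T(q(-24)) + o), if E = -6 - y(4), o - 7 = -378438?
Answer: √2*√(-189192 + I*√6*(-2 - I)) ≈ 0.0079642 - 615.13*I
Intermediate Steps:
o = -378431 (o = 7 - 378438 = -378431)
y(d) = -4 + √(-5 + d) (y(d) = -4 + √(d - 5) = -4 + √(-5 + d))
E = -2 - I (E = -6 - (-4 + √(-5 + 4)) = -6 - (-4 + √(-1)) = -6 - (-4 + I) = -6 + (4 - I) = -2 - I ≈ -2.0 - 1.0*I)
q(r) = √r*(-2 - I) (q(r) = (-2 - I)*√r = √r*(-2 - I))
T(x) = 47 + x
√(T(q(-24)) + o) = √((47 + √(-24)*(-2 - I)) - 378431) = √((47 + (2*I*√6)*(-2 - I)) - 378431) = √((47 + 2*I*√6*(-2 - I)) - 378431) = √(-378384 + 2*I*√6*(-2 - I))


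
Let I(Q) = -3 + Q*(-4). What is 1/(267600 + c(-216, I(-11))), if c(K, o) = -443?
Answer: 1/267157 ≈ 3.7431e-6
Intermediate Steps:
I(Q) = -3 - 4*Q
1/(267600 + c(-216, I(-11))) = 1/(267600 - 443) = 1/267157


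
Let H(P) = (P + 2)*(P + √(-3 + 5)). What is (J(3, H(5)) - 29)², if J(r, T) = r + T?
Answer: 179 + 126*√2 ≈ 357.19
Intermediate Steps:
H(P) = (2 + P)*(P + √2)
J(r, T) = T + r
(J(3, H(5)) - 29)² = (((5² + 2*5 + 2*√2 + 5*√2) + 3) - 29)² = (((25 + 10 + 2*√2 + 5*√2) + 3) - 29)² = (((35 + 7*√2) + 3) - 29)² = ((38 + 7*√2) - 29)² = (9 + 7*√2)²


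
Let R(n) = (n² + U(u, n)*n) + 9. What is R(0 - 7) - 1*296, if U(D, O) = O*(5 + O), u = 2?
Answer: -336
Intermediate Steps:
R(n) = 9 + n² + n²*(5 + n) (R(n) = (n² + (n*(5 + n))*n) + 9 = (n² + n²*(5 + n)) + 9 = 9 + n² + n²*(5 + n))
R(0 - 7) - 1*296 = (9 + (0 - 7)³ + 6*(0 - 7)²) - 1*296 = (9 + (-7)³ + 6*(-7)²) - 296 = (9 - 343 + 6*49) - 296 = (9 - 343 + 294) - 296 = -40 - 296 = -336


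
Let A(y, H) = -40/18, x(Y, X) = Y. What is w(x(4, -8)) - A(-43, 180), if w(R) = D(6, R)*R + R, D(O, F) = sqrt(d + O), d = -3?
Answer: 56/9 + 4*sqrt(3) ≈ 13.150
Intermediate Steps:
D(O, F) = sqrt(-3 + O)
w(R) = R + R*sqrt(3) (w(R) = sqrt(-3 + 6)*R + R = sqrt(3)*R + R = R*sqrt(3) + R = R + R*sqrt(3))
A(y, H) = -20/9 (A(y, H) = -40*1/18 = -20/9)
w(x(4, -8)) - A(-43, 180) = 4*(1 + sqrt(3)) - 1*(-20/9) = (4 + 4*sqrt(3)) + 20/9 = 56/9 + 4*sqrt(3)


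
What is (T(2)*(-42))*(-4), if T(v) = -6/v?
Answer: -504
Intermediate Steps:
(T(2)*(-42))*(-4) = (-6/2*(-42))*(-4) = (-6*1/2*(-42))*(-4) = -3*(-42)*(-4) = 126*(-4) = -504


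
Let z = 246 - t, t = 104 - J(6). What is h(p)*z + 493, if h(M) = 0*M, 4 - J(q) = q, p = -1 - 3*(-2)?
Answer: 493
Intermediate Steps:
p = 5 (p = -1 + 6 = 5)
J(q) = 4 - q
h(M) = 0
t = 106 (t = 104 - (4 - 1*6) = 104 - (4 - 6) = 104 - 1*(-2) = 104 + 2 = 106)
z = 140 (z = 246 - 1*106 = 246 - 106 = 140)
h(p)*z + 493 = 0*140 + 493 = 0 + 493 = 493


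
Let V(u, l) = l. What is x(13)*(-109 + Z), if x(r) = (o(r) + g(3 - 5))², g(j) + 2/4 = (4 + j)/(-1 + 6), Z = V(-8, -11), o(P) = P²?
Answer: -17116326/5 ≈ -3.4233e+6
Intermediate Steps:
Z = -11
g(j) = 3/10 + j/5 (g(j) = -½ + (4 + j)/(-1 + 6) = -½ + (4 + j)/5 = -½ + (4 + j)*(⅕) = -½ + (⅘ + j/5) = 3/10 + j/5)
x(r) = (-⅒ + r²)² (x(r) = (r² + (3/10 + (3 - 5)/5))² = (r² + (3/10 + (⅕)*(-2)))² = (r² + (3/10 - ⅖))² = (r² - ⅒)² = (-⅒ + r²)²)
x(13)*(-109 + Z) = ((-1 + 10*13²)²/100)*(-109 - 11) = ((-1 + 10*169)²/100)*(-120) = ((-1 + 1690)²/100)*(-120) = ((1/100)*1689²)*(-120) = ((1/100)*2852721)*(-120) = (2852721/100)*(-120) = -17116326/5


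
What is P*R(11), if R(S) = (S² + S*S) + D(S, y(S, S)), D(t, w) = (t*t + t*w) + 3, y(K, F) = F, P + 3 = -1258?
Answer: -614107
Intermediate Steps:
P = -1261 (P = -3 - 1258 = -1261)
D(t, w) = 3 + t² + t*w (D(t, w) = (t² + t*w) + 3 = 3 + t² + t*w)
R(S) = 3 + 4*S² (R(S) = (S² + S*S) + (3 + S² + S*S) = (S² + S²) + (3 + S² + S²) = 2*S² + (3 + 2*S²) = 3 + 4*S²)
P*R(11) = -1261*(3 + 4*11²) = -1261*(3 + 4*121) = -1261*(3 + 484) = -1261*487 = -614107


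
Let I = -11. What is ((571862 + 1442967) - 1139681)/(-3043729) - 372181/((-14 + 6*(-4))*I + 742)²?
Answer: -2310417251749/4095641742400 ≈ -0.56412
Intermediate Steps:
((571862 + 1442967) - 1139681)/(-3043729) - 372181/((-14 + 6*(-4))*I + 742)² = ((571862 + 1442967) - 1139681)/(-3043729) - 372181/((-14 + 6*(-4))*(-11) + 742)² = (2014829 - 1139681)*(-1/3043729) - 372181/((-14 - 24)*(-11) + 742)² = 875148*(-1/3043729) - 372181/(-38*(-11) + 742)² = -875148/3043729 - 372181/(418 + 742)² = -875148/3043729 - 372181/(1160²) = -875148/3043729 - 372181/1345600 = -2310417251749/4095641742400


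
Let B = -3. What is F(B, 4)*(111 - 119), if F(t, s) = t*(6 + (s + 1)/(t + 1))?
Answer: 84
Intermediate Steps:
F(t, s) = t*(6 + (1 + s)/(1 + t))
F(B, 4)*(111 - 119) = (-3*(7 + 4 + 6*(-3))/(1 - 3))*(111 - 119) = -3*(7 + 4 - 18)/(-2)*(-8) = -3*(-½)*(-7)*(-8) = -21/2*(-8) = 84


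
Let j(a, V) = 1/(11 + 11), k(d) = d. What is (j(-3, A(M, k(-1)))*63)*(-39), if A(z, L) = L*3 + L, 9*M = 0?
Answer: -2457/22 ≈ -111.68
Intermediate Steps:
M = 0 (M = (⅑)*0 = 0)
A(z, L) = 4*L (A(z, L) = 3*L + L = 4*L)
j(a, V) = 1/22
(j(-3, A(M, k(-1)))*63)*(-39) = ((1/22)*63)*(-39) = (63/22)*(-39) = -2457/22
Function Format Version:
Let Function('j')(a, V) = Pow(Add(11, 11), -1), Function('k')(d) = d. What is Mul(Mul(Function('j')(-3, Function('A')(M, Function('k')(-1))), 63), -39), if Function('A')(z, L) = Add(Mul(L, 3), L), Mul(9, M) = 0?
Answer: Rational(-2457, 22) ≈ -111.68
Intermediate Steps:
M = 0 (M = Mul(Rational(1, 9), 0) = 0)
Function('A')(z, L) = Mul(4, L) (Function('A')(z, L) = Add(Mul(3, L), L) = Mul(4, L))
Function('j')(a, V) = Rational(1, 22) (Function('j')(a, V) = Pow(22, -1) = Rational(1, 22))
Mul(Mul(Function('j')(-3, Function('A')(M, Function('k')(-1))), 63), -39) = Mul(Mul(Rational(1, 22), 63), -39) = Mul(Rational(63, 22), -39) = Rational(-2457, 22)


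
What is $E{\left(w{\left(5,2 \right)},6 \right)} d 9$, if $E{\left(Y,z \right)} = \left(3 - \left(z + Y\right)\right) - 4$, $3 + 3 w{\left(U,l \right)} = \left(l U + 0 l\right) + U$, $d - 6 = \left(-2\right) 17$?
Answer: $2772$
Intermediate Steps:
$d = -28$ ($d = 6 - 34 = -28$)
$w{\left(U,l \right)} = -1 + \frac{U}{3} + \frac{U l}{3}$ ($w{\left(U,l \right)} = -1 + \frac{\left(l U + 0 l\right) + U}{3} = -1 + \frac{\left(U l + 0\right) + U}{3} = -1 + \frac{U l + U}{3} = -1 + \frac{U + U l}{3} = -1 + \left(\frac{U}{3} + \frac{U l}{3}\right) = -1 + \frac{U}{3} + \frac{U l}{3}$)
$E{\left(Y,z \right)} = -1 - Y - z$ ($E{\left(Y,z \right)} = \left(3 - \left(Y + z\right)\right) - 4 = \left(3 - Y - z\right) - 4 = -1 - Y - z$)
$E{\left(w{\left(5,2 \right)},6 \right)} d 9 = \left(-1 - \left(-1 + \frac{1}{3} \cdot 5 + \frac{1}{3} \cdot 5 \cdot 2\right) - 6\right) \left(-28\right) 9 = \left(-1 - \left(-1 + \frac{5}{3} + \frac{10}{3}\right) - 6\right) \left(-28\right) 9 = \left(-1 - 4 - 6\right) \left(-28\right) 9 = \left(-11\right) \left(-28\right) 9 = 308 \cdot 9 = 2772$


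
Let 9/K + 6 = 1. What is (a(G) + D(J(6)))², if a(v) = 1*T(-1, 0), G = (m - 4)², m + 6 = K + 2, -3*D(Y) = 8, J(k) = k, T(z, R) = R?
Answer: 64/9 ≈ 7.1111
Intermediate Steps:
K = -9/5 (K = 9/(-6 + 1) = 9/(-5) = 9*(-⅕) = -9/5 ≈ -1.8000)
D(Y) = -8/3 (D(Y) = -⅓*8 = -8/3)
m = -29/5 (m = -6 + (-9/5 + 2) = -6 + ⅕ = -29/5 ≈ -5.8000)
G = 2401/25 (G = (-29/5 - 4)² = (-49/5)² = 2401/25 ≈ 96.040)
a(v) = 0 (a(v) = 1*0 = 0)
(a(G) + D(J(6)))² = (0 - 8/3)² = (-8/3)² = 64/9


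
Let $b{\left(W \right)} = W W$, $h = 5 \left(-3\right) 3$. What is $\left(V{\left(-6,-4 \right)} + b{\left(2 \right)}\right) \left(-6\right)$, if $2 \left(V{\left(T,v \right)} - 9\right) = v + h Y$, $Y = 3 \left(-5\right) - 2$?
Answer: $-2361$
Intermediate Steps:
$h = -45$ ($h = \left(-15\right) 3 = -45$)
$b{\left(W \right)} = W^{2}$
$Y = -17$ ($Y = -15 - 2 = -17$)
$V{\left(T,v \right)} = \frac{783}{2} + \frac{v}{2}$ ($V{\left(T,v \right)} = 9 + \frac{v - -765}{2} = 9 + \frac{v + 765}{2} = 9 + \frac{765 + v}{2} = 9 + \left(\frac{765}{2} + \frac{v}{2}\right) = \frac{783}{2} + \frac{v}{2}$)
$\left(V{\left(-6,-4 \right)} + b{\left(2 \right)}\right) \left(-6\right) = \left(\left(\frac{783}{2} + \frac{1}{2} \left(-4\right)\right) + 2^{2}\right) \left(-6\right) = \left(\left(\frac{783}{2} - 2\right) + 4\right) \left(-6\right) = \left(\frac{779}{2} + 4\right) \left(-6\right) = \frac{787}{2} \left(-6\right) = -2361$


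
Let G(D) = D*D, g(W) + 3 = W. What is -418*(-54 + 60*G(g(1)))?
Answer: -77748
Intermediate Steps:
g(W) = -3 + W
G(D) = D²
-418*(-54 + 60*G(g(1))) = -418*(-54 + 60*(-3 + 1)²) = -418*(-54 + 60*(-2)²) = -418*(-54 + 60*4) = -418*(-54 + 240) = -418*186 = -77748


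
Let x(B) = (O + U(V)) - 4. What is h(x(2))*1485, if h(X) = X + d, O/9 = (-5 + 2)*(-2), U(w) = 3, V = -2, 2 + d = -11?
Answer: 59400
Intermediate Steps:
d = -13 (d = -2 - 11 = -13)
O = 54 (O = 9*((-5 + 2)*(-2)) = 9*(-3*(-2)) = 9*6 = 54)
x(B) = 53 (x(B) = (54 + 3) - 4 = 57 - 4 = 53)
h(X) = -13 + X (h(X) = X - 13 = -13 + X)
h(x(2))*1485 = (-13 + 53)*1485 = 40*1485 = 59400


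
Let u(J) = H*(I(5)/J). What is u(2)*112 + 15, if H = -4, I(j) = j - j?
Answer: 15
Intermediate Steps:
I(j) = 0
u(J) = 0 (u(J) = -0/J = -4*0 = 0)
u(2)*112 + 15 = 0*112 + 15 = 0 + 15 = 15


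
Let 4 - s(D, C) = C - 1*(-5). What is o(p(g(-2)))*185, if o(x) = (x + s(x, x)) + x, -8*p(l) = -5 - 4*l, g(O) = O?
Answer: -2035/8 ≈ -254.38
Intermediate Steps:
s(D, C) = -1 - C (s(D, C) = 4 - (C - 1*(-5)) = 4 - (C + 5) = 4 - (5 + C) = 4 + (-5 - C) = -1 - C)
p(l) = 5/8 + l/2 (p(l) = -(-5 - 4*l)/8 = 5/8 + l/2)
o(x) = -1 + x (o(x) = (x + (-1 - x)) + x = -1 + x)
o(p(g(-2)))*185 = (-1 + (5/8 + (1/2)*(-2)))*185 = (-1 + (5/8 - 1))*185 = (-1 - 3/8)*185 = -11/8*185 = -2035/8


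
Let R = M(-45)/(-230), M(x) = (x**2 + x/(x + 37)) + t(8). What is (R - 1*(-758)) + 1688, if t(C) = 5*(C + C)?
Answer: 896751/368 ≈ 2436.8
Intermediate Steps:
t(C) = 10*C (t(C) = 5*(2*C) = 10*C)
M(x) = 80 + x**2 + x/(37 + x) (M(x) = (x**2 + x/(x + 37)) + 10*8 = (x**2 + x/(37 + x)) + 80 = 80 + x**2 + x/(37 + x))
R = -3377/368 (R = ((2960 + (-45)**3 + 37*(-45)**2 + 81*(-45))/(37 - 45))/(-230) = ((2960 - 91125 + 37*2025 - 3645)/(-8))*(-1/230) = -(2960 - 91125 + 74925 - 3645)/8*(-1/230) = -1/8*(-16885)*(-1/230) = (16885/8)*(-1/230) = -3377/368 ≈ -9.1766)
(R - 1*(-758)) + 1688 = (-3377/368 - 1*(-758)) + 1688 = (-3377/368 + 758) + 1688 = 275567/368 + 1688 = 896751/368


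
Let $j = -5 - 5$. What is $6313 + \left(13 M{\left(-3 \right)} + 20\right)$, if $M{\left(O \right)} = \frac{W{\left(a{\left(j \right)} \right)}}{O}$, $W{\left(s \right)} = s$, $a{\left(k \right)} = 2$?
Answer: $\frac{18973}{3} \approx 6324.3$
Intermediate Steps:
$j = -10$
$M{\left(O \right)} = \frac{2}{O}$
$6313 + \left(13 M{\left(-3 \right)} + 20\right) = 6313 + \left(13 \frac{2}{-3} + 20\right) = 6313 + \left(13 \cdot 2 \left(- \frac{1}{3}\right) + 20\right) = 6313 + \left(13 \left(- \frac{2}{3}\right) + 20\right) = 6313 + \left(- \frac{26}{3} + 20\right) = 6313 + \frac{34}{3} = \frac{18973}{3}$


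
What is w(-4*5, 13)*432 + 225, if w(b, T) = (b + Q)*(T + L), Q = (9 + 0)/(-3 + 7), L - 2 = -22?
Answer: 53901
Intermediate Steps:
L = -20 (L = 2 - 22 = -20)
Q = 9/4 ≈ 2.2500
w(b, T) = (-20 + T)*(9/4 + b) (w(b, T) = (b + 9/4)*(T - 20) = (9/4 + b)*(-20 + T) = (-20 + T)*(9/4 + b))
w(-4*5, 13)*432 + 225 = (-45 - (-80)*5 + (9/4)*13 + 13*(-4*5))*432 + 225 = (-45 - 20*(-20) + 117/4 + 13*(-20))*432 + 225 = (-45 + 400 + 117/4 - 260)*432 + 225 = (497/4)*432 + 225 = 53676 + 225 = 53901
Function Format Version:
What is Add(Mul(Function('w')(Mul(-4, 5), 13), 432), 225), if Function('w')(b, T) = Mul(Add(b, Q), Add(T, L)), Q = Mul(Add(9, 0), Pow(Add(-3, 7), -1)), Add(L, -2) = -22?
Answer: 53901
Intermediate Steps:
L = -20 (L = Add(2, -22) = -20)
Q = Rational(9, 4) (Q = Mul(9, Pow(4, -1)) = Mul(9, Rational(1, 4)) = Rational(9, 4) ≈ 2.2500)
Function('w')(b, T) = Mul(Add(-20, T), Add(Rational(9, 4), b)) (Function('w')(b, T) = Mul(Add(b, Rational(9, 4)), Add(T, -20)) = Mul(Add(Rational(9, 4), b), Add(-20, T)) = Mul(Add(-20, T), Add(Rational(9, 4), b)))
Add(Mul(Function('w')(Mul(-4, 5), 13), 432), 225) = Add(Mul(Add(-45, Mul(-20, Mul(-4, 5)), Mul(Rational(9, 4), 13), Mul(13, Mul(-4, 5))), 432), 225) = Add(Mul(Add(-45, Mul(-20, -20), Rational(117, 4), Mul(13, -20)), 432), 225) = Add(Mul(Add(-45, 400, Rational(117, 4), -260), 432), 225) = Add(Mul(Rational(497, 4), 432), 225) = Add(53676, 225) = 53901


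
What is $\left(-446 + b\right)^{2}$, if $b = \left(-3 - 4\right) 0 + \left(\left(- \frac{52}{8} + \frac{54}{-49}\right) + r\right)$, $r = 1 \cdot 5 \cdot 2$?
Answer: $\frac{1889901729}{9604} \approx 1.9678 \cdot 10^{5}$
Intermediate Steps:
$r = 10$ ($r = 5 \cdot 2 = 10$)
$b = \frac{235}{98}$ ($b = \left(-3 - 4\right) 0 + \left(\left(- \frac{52}{8} + \frac{54}{-49}\right) + 10\right) = \left(-7\right) 0 + \left(\left(\left(-52\right) \frac{1}{8} + 54 \left(- \frac{1}{49}\right)\right) + 10\right) = 0 + \left(\left(- \frac{13}{2} - \frac{54}{49}\right) + 10\right) = 0 + \left(- \frac{745}{98} + 10\right) = 0 + \frac{235}{98} = \frac{235}{98} \approx 2.398$)
$\left(-446 + b\right)^{2} = \left(-446 + \frac{235}{98}\right)^{2} = \left(- \frac{43473}{98}\right)^{2} = \frac{1889901729}{9604}$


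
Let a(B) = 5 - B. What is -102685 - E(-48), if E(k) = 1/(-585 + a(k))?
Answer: -54628419/532 ≈ -1.0269e+5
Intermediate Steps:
E(k) = 1/(-580 - k) (E(k) = 1/(-585 + (5 - k)) = 1/(-580 - k))
-102685 - E(-48) = -102685 - (-1)/(580 - 48) = -102685 - (-1)/532 = -102685 - 1*(-1/532) = -102685 + 1/532 = -54628419/532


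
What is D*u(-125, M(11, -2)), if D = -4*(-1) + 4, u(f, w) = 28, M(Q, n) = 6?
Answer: 224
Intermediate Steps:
D = 8 (D = 4 + 4 = 8)
D*u(-125, M(11, -2)) = 8*28 = 224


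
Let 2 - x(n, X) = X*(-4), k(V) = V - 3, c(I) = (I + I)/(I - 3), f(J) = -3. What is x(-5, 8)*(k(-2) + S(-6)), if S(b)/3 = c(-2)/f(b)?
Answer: -986/5 ≈ -197.20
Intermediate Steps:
c(I) = 2*I/(-3 + I) (c(I) = (2*I)/(-3 + I) = 2*I/(-3 + I))
S(b) = -⅘ (S(b) = 3*((2*(-2)/(-3 - 2))/(-3)) = 3*((2*(-2)/(-5))*(-⅓)) = 3*((2*(-2)*(-⅕))*(-⅓)) = 3*((⅘)*(-⅓)) = 3*(-4/15) = -⅘)
k(V) = -3 + V
x(n, X) = 2 + 4*X (x(n, X) = 2 - X*(-4) = 2 - (-4)*X = 2 + 4*X)
x(-5, 8)*(k(-2) + S(-6)) = (2 + 4*8)*((-3 - 2) - ⅘) = (2 + 32)*(-5 - ⅘) = 34*(-29/5) = -986/5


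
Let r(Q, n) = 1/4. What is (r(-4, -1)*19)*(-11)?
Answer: -209/4 ≈ -52.250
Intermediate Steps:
r(Q, n) = ¼
(r(-4, -1)*19)*(-11) = ((¼)*19)*(-11) = (19/4)*(-11) = -209/4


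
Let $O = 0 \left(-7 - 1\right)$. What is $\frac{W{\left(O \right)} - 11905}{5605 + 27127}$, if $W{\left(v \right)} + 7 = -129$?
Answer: $- \frac{12041}{32732} \approx -0.36787$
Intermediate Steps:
$O = 0$ ($O = 0 \left(-8\right) = 0$)
$W{\left(v \right)} = -136$ ($W{\left(v \right)} = -7 - 129 = -136$)
$\frac{W{\left(O \right)} - 11905}{5605 + 27127} = \frac{-136 - 11905}{5605 + 27127} = - \frac{12041}{32732}$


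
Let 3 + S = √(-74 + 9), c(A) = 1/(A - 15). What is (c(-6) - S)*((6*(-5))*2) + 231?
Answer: 377/7 + 60*I*√65 ≈ 53.857 + 483.74*I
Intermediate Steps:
c(A) = 1/(-15 + A)
S = -3 + I*√65 (S = -3 + √(-74 + 9) = -3 + √(-65) = -3 + I*√65 ≈ -3.0 + 8.0623*I)
(c(-6) - S)*((6*(-5))*2) + 231 = (1/(-15 - 6) - (-3 + I*√65))*((6*(-5))*2) + 231 = (1/(-21) + (3 - I*√65))*(-30*2) + 231 = (-1/21 + (3 - I*√65))*(-60) + 231 = (62/21 - I*√65)*(-60) + 231 = (-1240/7 + 60*I*√65) + 231 = 377/7 + 60*I*√65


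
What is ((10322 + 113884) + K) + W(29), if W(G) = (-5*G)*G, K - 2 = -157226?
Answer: -37223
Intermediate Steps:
K = -157224 (K = 2 - 157226 = -157224)
W(G) = -5*G**2
((10322 + 113884) + K) + W(29) = ((10322 + 113884) - 157224) - 5*29**2 = (124206 - 157224) - 5*841 = -33018 - 4205 = -37223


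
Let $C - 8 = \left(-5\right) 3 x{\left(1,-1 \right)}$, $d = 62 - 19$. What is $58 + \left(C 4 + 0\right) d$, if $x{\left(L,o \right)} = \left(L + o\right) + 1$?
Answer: $-1146$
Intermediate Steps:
$x{\left(L,o \right)} = 1 + L + o$
$d = 43$ ($d = 62 - 19 = 43$)
$C = -7$ ($C = 8 + \left(-5\right) 3 \left(1 + 1 - 1\right) = 8 - 15 = -7$)
$58 + \left(C 4 + 0\right) d = 58 + \left(\left(-7\right) 4 + 0\right) 43 = 58 + \left(-28 + 0\right) 43 = 58 - 1204 = -1146$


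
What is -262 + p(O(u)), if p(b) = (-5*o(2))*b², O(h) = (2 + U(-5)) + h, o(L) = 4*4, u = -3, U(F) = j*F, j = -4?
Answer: -29142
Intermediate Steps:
U(F) = -4*F
o(L) = 16
O(h) = 22 + h (O(h) = (2 - 4*(-5)) + h = (2 + 20) + h = 22 + h)
p(b) = -80*b² (p(b) = (-5*16)*b² = -80*b²)
-262 + p(O(u)) = -262 - 80*(22 - 3)² = -262 - 80*19² = -262 - 80*361 = -262 - 28880 = -29142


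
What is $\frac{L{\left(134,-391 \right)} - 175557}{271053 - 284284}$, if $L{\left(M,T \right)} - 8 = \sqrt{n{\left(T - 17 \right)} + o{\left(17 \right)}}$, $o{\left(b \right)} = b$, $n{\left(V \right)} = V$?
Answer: $\frac{175549}{13231} - \frac{i \sqrt{391}}{13231} \approx 13.268 - 0.0014945 i$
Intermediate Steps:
$L{\left(M,T \right)} = 8 + \sqrt{T}$ ($L{\left(M,T \right)} = 8 + \sqrt{\left(T - 17\right) + 17} = 8 + \sqrt{\left(-17 + T\right) + 17} = 8 + \sqrt{T}$)
$\frac{L{\left(134,-391 \right)} - 175557}{271053 - 284284} = \frac{\left(8 + \sqrt{-391}\right) - 175557}{271053 - 284284} = \frac{\left(8 + i \sqrt{391}\right) - 175557}{-13231} = \left(-175549 + i \sqrt{391}\right) \left(- \frac{1}{13231}\right) = \frac{175549}{13231} - \frac{i \sqrt{391}}{13231}$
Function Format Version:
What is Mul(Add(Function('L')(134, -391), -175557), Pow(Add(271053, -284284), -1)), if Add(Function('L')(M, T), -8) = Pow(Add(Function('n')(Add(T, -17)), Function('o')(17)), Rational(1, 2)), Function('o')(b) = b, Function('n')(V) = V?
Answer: Add(Rational(175549, 13231), Mul(Rational(-1, 13231), I, Pow(391, Rational(1, 2)))) ≈ Add(13.268, Mul(-0.0014945, I))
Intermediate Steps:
Function('L')(M, T) = Add(8, Pow(T, Rational(1, 2))) (Function('L')(M, T) = Add(8, Pow(Add(Add(T, -17), 17), Rational(1, 2))) = Add(8, Pow(Add(Add(-17, T), 17), Rational(1, 2))) = Add(8, Pow(T, Rational(1, 2))))
Mul(Add(Function('L')(134, -391), -175557), Pow(Add(271053, -284284), -1)) = Mul(Add(Add(8, Pow(-391, Rational(1, 2))), -175557), Pow(Add(271053, -284284), -1)) = Mul(Add(Add(8, Mul(I, Pow(391, Rational(1, 2)))), -175557), Pow(-13231, -1)) = Mul(Add(-175549, Mul(I, Pow(391, Rational(1, 2)))), Rational(-1, 13231)) = Add(Rational(175549, 13231), Mul(Rational(-1, 13231), I, Pow(391, Rational(1, 2))))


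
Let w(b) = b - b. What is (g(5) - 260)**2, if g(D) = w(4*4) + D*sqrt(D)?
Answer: 67725 - 2600*sqrt(5) ≈ 61911.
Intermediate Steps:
w(b) = 0
g(D) = D**(3/2) (g(D) = 0 + D*sqrt(D) = 0 + D**(3/2) = D**(3/2))
(g(5) - 260)**2 = (5**(3/2) - 260)**2 = (5*sqrt(5) - 260)**2 = (-260 + 5*sqrt(5))**2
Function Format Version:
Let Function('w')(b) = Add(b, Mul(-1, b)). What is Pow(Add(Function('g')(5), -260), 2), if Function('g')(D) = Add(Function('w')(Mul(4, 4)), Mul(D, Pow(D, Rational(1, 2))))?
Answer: Add(67725, Mul(-2600, Pow(5, Rational(1, 2)))) ≈ 61911.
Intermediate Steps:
Function('w')(b) = 0
Function('g')(D) = Pow(D, Rational(3, 2)) (Function('g')(D) = Add(0, Mul(D, Pow(D, Rational(1, 2)))) = Add(0, Pow(D, Rational(3, 2))) = Pow(D, Rational(3, 2)))
Pow(Add(Function('g')(5), -260), 2) = Pow(Add(Pow(5, Rational(3, 2)), -260), 2) = Pow(Add(Mul(5, Pow(5, Rational(1, 2))), -260), 2) = Pow(Add(-260, Mul(5, Pow(5, Rational(1, 2)))), 2)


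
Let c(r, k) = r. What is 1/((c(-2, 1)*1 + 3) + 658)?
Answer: 1/659 ≈ 0.0015175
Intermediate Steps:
1/((c(-2, 1)*1 + 3) + 658) = 1/((-2*1 + 3) + 658) = 1/((-2 + 3) + 658) = 1/(1 + 658) = 1/659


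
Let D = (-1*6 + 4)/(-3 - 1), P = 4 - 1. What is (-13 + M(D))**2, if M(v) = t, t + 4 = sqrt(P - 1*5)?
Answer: (17 - I*sqrt(2))**2 ≈ 287.0 - 48.083*I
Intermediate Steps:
P = 3
t = -4 + I*sqrt(2) (t = -4 + sqrt(3 - 1*5) = -4 + sqrt(3 - 5) = -4 + sqrt(-2) = -4 + I*sqrt(2) ≈ -4.0 + 1.4142*I)
D = 1/2 (D = (-6 + 4)/(-4) = -2*(-1/4) = 1/2 ≈ 0.50000)
M(v) = -4 + I*sqrt(2)
(-13 + M(D))**2 = (-13 + (-4 + I*sqrt(2)))**2 = (-17 + I*sqrt(2))**2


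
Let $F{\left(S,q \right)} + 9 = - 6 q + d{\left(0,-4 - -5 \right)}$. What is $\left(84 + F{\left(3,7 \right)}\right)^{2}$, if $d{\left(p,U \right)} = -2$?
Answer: $961$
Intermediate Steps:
$F{\left(S,q \right)} = -11 - 6 q$ ($F{\left(S,q \right)} = -9 - \left(2 + 6 q\right) = -11 - 6 q$)
$\left(84 + F{\left(3,7 \right)}\right)^{2} = \left(84 - 53\right)^{2} = 31^{2} = 961$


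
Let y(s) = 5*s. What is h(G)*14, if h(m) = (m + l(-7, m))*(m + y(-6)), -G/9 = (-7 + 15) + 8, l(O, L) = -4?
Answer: 360528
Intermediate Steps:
G = -144 (G = -9*((-7 + 15) + 8) = -9*(8 + 8) = -9*16 = -144)
h(m) = (-30 + m)*(-4 + m) (h(m) = (m - 4)*(m + 5*(-6)) = (-4 + m)*(m - 30) = (-4 + m)*(-30 + m) = (-30 + m)*(-4 + m))
h(G)*14 = (120 + (-144)**2 - 34*(-144))*14 = (120 + 20736 + 4896)*14 = 25752*14 = 360528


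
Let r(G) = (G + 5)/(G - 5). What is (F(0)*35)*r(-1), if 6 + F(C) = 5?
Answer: 70/3 ≈ 23.333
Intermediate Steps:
r(G) = (5 + G)/(-5 + G)
F(C) = -1 (F(C) = -6 + 5 = -1)
(F(0)*35)*r(-1) = (-1*35)*((5 - 1)/(-5 - 1)) = -35*4/(-6) = -(-35)*4/6 = -35*(-⅔) = 70/3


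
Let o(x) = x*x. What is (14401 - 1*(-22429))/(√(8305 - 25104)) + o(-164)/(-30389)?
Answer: -26896/30389 - 36830*I*√16799/16799 ≈ -0.88506 - 284.16*I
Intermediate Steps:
o(x) = x²
(14401 - 1*(-22429))/(√(8305 - 25104)) + o(-164)/(-30389) = (14401 - 1*(-22429))/(√(8305 - 25104)) + (-164)²/(-30389) = (14401 + 22429)/(√(-16799)) + 26896*(-1/30389) = 36830/((I*√16799)) - 26896/30389 = 36830*(-I*√16799/16799) - 26896/30389 = -36830*I*√16799/16799 - 26896/30389 = -26896/30389 - 36830*I*√16799/16799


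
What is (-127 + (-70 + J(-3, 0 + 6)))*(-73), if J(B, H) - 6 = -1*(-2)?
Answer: 13797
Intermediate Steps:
J(B, H) = 8 (J(B, H) = 6 - 1*(-2) = 6 + 2 = 8)
(-127 + (-70 + J(-3, 0 + 6)))*(-73) = (-127 + (-70 + 8))*(-73) = (-127 - 62)*(-73) = -189*(-73) = 13797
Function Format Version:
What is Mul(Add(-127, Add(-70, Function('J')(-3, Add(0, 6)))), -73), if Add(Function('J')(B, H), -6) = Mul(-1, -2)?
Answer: 13797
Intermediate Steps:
Function('J')(B, H) = 8 (Function('J')(B, H) = Add(6, Mul(-1, -2)) = Add(6, 2) = 8)
Mul(Add(-127, Add(-70, Function('J')(-3, Add(0, 6)))), -73) = Mul(Add(-127, Add(-70, 8)), -73) = Mul(Add(-127, -62), -73) = Mul(-189, -73) = 13797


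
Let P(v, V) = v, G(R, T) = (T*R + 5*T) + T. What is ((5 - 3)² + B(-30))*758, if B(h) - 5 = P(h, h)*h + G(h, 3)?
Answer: 634446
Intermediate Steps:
G(R, T) = 6*T + R*T (G(R, T) = (R*T + 5*T) + T = (5*T + R*T) + T = 6*T + R*T)
B(h) = 23 + h² + 3*h (B(h) = 5 + (h*h + 3*(6 + h)) = 5 + (h² + (18 + 3*h)) = 5 + (18 + h² + 3*h) = 23 + h² + 3*h)
((5 - 3)² + B(-30))*758 = ((5 - 3)² + (23 + (-30)² + 3*(-30)))*758 = (2² + (23 + 900 - 90))*758 = (4 + 833)*758 = 837*758 = 634446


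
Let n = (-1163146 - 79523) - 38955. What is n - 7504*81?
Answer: -1889448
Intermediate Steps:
n = -1281624 (n = -1242669 - 38955 = -1281624)
n - 7504*81 = -1281624 - 7504*81 = -1281624 - 1*607824 = -1281624 - 607824 = -1889448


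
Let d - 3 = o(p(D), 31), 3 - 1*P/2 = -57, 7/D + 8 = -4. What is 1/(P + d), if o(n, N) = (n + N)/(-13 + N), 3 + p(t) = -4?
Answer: 3/373 ≈ 0.0080429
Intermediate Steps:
D = -7/12 (D = 7/(-8 - 4) = 7/(-12) = 7*(-1/12) = -7/12 ≈ -0.58333)
p(t) = -7 (p(t) = -3 - 4 = -7)
P = 120 (P = 6 - 2*(-57) = 6 + 114 = 120)
o(n, N) = (N + n)/(-13 + N)
d = 13/3 (d = 3 + (31 - 7)/(-13 + 31) = 3 + 24/18 = 3 + (1/18)*24 = 3 + 4/3 = 13/3 ≈ 4.3333)
1/(P + d) = 1/(120 + 13/3) = 1/(373/3) = 3/373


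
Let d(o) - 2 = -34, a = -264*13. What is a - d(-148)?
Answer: -3400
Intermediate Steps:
a = -3432
d(o) = -32 (d(o) = 2 - 34 = -32)
a - d(-148) = -3432 - 1*(-32) = -3432 + 32 = -3400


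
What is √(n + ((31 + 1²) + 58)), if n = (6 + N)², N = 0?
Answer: 3*√14 ≈ 11.225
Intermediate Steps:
n = 36 (n = (6 + 0)² = 6² = 36)
√(n + ((31 + 1²) + 58)) = √(36 + ((31 + 1²) + 58)) = √(36 + ((31 + 1) + 58)) = √(36 + (32 + 58)) = √(36 + 90) = √126 = 3*√14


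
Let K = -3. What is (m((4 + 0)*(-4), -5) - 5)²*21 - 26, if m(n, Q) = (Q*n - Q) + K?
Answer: 124483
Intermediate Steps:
m(n, Q) = -3 - Q + Q*n (m(n, Q) = (Q*n - Q) - 3 = (-Q + Q*n) - 3 = -3 - Q + Q*n)
(m((4 + 0)*(-4), -5) - 5)²*21 - 26 = ((-3 - 1*(-5) - 5*(4 + 0)*(-4)) - 5)²*21 - 26 = ((-3 + 5 - 20*(-4)) - 5)²*21 - 26 = ((-3 + 5 - 5*(-16)) - 5)²*21 - 26 = ((-3 + 5 + 80) - 5)²*21 - 26 = (82 - 5)²*21 - 26 = 77²*21 - 26 = 5929*21 - 26 = 124509 - 26 = 124483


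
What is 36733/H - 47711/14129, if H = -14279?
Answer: -11011614/1850899 ≈ -5.9493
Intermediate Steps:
36733/H - 47711/14129 = 36733/(-14279) - 47711/14129 = 36733*(-1/14279) - 47711*1/14129 = -337/131 - 47711/14129 = -11011614/1850899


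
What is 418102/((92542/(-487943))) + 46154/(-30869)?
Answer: -3148793619130551/1428339499 ≈ -2.2045e+6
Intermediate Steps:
418102/((92542/(-487943))) + 46154/(-30869) = 418102/((92542*(-1/487943))) + 46154*(-1/30869) = 418102/(-92542/487943) - 46154/30869 = 418102*(-487943/92542) - 46154/30869 = -102004972093/46271 - 46154/30869 = -3148793619130551/1428339499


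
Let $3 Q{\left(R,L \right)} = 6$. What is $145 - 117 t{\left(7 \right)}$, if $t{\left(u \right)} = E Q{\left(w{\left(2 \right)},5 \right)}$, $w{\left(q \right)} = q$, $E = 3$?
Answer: $-557$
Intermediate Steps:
$Q{\left(R,L \right)} = 2$ ($Q{\left(R,L \right)} = \frac{1}{3} \cdot 6 = 2$)
$t{\left(u \right)} = 6$ ($t{\left(u \right)} = 3 \cdot 2 = 6$)
$145 - 117 t{\left(7 \right)} = 145 - 702 = -557$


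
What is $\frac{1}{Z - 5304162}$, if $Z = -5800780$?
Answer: $- \frac{1}{11104942} \approx -9.005 \cdot 10^{-8}$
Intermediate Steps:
$\frac{1}{Z - 5304162} = \frac{1}{-5800780 - 5304162} = \frac{1}{-11104942} = - \frac{1}{11104942}$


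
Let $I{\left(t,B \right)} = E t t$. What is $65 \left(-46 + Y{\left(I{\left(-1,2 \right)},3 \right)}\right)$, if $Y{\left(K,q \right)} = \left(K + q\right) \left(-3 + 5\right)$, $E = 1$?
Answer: $-2470$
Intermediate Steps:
$I{\left(t,B \right)} = t^{2}$ ($I{\left(t,B \right)} = 1 t t = t t = t^{2}$)
$Y{\left(K,q \right)} = 2 K + 2 q$ ($Y{\left(K,q \right)} = \left(K + q\right) 2 = 2 K + 2 q$)
$65 \left(-46 + Y{\left(I{\left(-1,2 \right)},3 \right)}\right) = 65 \left(-46 + \left(2 \left(-1\right)^{2} + 2 \cdot 3\right)\right) = 65 \left(-46 + \left(2 \cdot 1 + 6\right)\right) = 65 \left(-46 + \left(2 + 6\right)\right) = 65 \left(-46 + 8\right) = 65 \left(-38\right) = -2470$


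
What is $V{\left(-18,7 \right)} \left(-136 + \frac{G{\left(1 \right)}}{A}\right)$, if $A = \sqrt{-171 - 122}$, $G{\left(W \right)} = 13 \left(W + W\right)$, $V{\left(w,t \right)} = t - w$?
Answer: $-3400 - \frac{650 i \sqrt{293}}{293} \approx -3400.0 - 37.973 i$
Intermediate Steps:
$G{\left(W \right)} = 26 W$ ($G{\left(W \right)} = 13 \cdot 2 W = 26 W$)
$A = i \sqrt{293}$ ($A = \sqrt{-293} = i \sqrt{293} \approx 17.117 i$)
$V{\left(-18,7 \right)} \left(-136 + \frac{G{\left(1 \right)}}{A}\right) = \left(7 - -18\right) \left(-136 + \frac{26 \cdot 1}{i \sqrt{293}}\right) = \left(7 + 18\right) \left(-136 + 26 \left(- \frac{i \sqrt{293}}{293}\right)\right) = 25 \left(-136 - \frac{26 i \sqrt{293}}{293}\right) = -3400 - \frac{650 i \sqrt{293}}{293}$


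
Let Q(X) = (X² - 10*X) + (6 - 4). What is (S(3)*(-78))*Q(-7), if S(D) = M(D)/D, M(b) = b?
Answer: -9438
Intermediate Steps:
Q(X) = 2 + X² - 10*X (Q(X) = (X² - 10*X) + 2 = 2 + X² - 10*X)
S(D) = 1 (S(D) = D/D = 1)
(S(3)*(-78))*Q(-7) = (1*(-78))*(2 + (-7)² - 10*(-7)) = -78*(2 + 49 + 70) = -78*121 = -9438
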